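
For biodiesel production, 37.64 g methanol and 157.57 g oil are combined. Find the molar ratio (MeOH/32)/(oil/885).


Molar ratio = n_MeOH / n_oil = (MeOH/32) / (oil/885) = (MeOH * 885) / (32 * oil)
= (37.64 * 885) / (32 * 157.57)
= 6.6065

6.6065


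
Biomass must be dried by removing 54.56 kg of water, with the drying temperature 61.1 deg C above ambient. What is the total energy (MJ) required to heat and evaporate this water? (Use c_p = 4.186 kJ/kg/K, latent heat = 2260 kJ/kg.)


E = m_water * (4.186 * dT + 2260) / 1000
= 54.56 * (4.186 * 61.1 + 2260) / 1000
= 137.2601 MJ

137.2601 MJ


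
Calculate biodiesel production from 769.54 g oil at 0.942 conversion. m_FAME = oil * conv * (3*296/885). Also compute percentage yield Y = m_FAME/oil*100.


m_FAME = oil * conv * (3 * 296 / 885) = oil * conv * (888/885)
= 769.54 * 0.942 * 888 / 885
= 727.3640 g
Y = m_FAME / oil * 100 = conv * (888/885) * 100
= 0.942 * 888 / 885 * 100
= 94.52%

727.3640 g FAME; Y = 94.52%


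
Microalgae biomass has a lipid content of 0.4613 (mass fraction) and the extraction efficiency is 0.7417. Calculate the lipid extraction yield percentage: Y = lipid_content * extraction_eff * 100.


Y = lipid_content * extraction_eff * 100
= 0.4613 * 0.7417 * 100
= 34.2146%

34.2146%


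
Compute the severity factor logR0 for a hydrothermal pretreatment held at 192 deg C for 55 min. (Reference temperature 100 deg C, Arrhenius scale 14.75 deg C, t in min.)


logR0 = log10(t * exp((T - 100) / 14.75))
= log10(55 * exp((192 - 100) / 14.75))
= 4.4492

4.4492


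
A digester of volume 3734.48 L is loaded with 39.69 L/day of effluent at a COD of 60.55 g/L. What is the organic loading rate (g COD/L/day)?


OLR = Q * S / V
= 39.69 * 60.55 / 3734.48
= 0.6435 g/L/day

0.6435 g/L/day


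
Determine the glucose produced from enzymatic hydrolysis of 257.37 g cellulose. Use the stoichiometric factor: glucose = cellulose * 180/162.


glucose = cellulose * 180/162
= 257.37 * 180/162
= 285.9667 g

285.9667 g


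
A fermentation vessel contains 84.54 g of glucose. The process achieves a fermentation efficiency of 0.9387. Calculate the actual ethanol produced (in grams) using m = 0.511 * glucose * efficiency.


Actual ethanol: m = 0.511 * 84.54 * 0.9387
m = 40.5518 g

40.5518 g


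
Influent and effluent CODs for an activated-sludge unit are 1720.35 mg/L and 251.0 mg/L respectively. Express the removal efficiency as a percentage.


eta = (COD_in - COD_out) / COD_in * 100
= (1720.35 - 251.0) / 1720.35 * 100
= 85.4099%

85.4099%


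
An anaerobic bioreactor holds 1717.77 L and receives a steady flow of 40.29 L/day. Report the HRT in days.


HRT = V / Q
= 1717.77 / 40.29
= 42.6351 days

42.6351 days


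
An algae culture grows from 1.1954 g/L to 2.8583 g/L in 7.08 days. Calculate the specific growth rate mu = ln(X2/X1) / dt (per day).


mu = ln(X2/X1) / dt
= ln(2.8583/1.1954) / 7.08
= 0.1231 per day

0.1231 per day


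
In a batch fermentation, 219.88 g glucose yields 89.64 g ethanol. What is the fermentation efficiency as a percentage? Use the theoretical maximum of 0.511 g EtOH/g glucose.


Fermentation efficiency = (actual / (0.511 * glucose)) * 100
= (89.64 / (0.511 * 219.88)) * 100
= 79.7802%

79.7802%


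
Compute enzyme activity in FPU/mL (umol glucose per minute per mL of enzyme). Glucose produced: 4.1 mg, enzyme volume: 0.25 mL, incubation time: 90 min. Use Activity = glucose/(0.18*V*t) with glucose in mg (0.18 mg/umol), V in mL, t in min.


Activity = glucose_mg / (0.18 mg/umol * V_mL * t_min)
= 4.1 / (0.18 * 0.25 * 90)
= 1.0123 FPU/mL

1.0123 FPU/mL


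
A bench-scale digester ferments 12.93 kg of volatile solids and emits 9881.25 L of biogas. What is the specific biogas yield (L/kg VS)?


Y = V / VS
= 9881.25 / 12.93
= 764.2111 L/kg VS

764.2111 L/kg VS


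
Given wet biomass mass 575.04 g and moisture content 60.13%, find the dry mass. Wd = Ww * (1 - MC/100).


Wd = Ww * (1 - MC/100)
= 575.04 * (1 - 60.13/100)
= 229.2684 g

229.2684 g


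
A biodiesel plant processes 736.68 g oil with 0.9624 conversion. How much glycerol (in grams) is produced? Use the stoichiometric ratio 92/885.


glycerol = oil * conv * (92/885)
= 736.68 * 0.9624 * 92 / 885
= 73.7020 g

73.7020 g


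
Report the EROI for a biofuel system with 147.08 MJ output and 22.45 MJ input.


EROI = E_out / E_in
= 147.08 / 22.45
= 6.5514

6.5514


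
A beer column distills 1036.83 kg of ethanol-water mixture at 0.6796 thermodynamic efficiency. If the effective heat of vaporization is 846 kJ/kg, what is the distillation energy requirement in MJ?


E = m * 846 / (eta * 1000)
= 1036.83 * 846 / (0.6796 * 1000)
= 1290.6977 MJ

1290.6977 MJ


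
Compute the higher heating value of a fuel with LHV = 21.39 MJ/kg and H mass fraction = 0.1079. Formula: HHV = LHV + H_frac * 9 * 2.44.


HHV = LHV + H_frac * 9 * 2.44
= 21.39 + 0.1079 * 9 * 2.44
= 23.7595 MJ/kg

23.7595 MJ/kg


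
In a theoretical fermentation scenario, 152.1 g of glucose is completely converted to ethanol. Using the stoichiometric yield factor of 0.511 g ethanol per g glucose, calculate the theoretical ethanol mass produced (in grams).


Theoretical ethanol yield: m_EtOH = 0.511 * m_glucose
m_EtOH = 0.511 * 152.1 = 77.7231 g

77.7231 g


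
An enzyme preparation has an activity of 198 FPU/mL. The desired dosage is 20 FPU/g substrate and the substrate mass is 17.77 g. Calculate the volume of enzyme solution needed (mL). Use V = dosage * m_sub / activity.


V = dosage * m_sub / activity
V = 20 * 17.77 / 198
V = 1.7949 mL

1.7949 mL


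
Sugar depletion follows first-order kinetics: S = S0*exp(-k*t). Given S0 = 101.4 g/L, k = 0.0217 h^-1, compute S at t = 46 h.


S = S0 * exp(-k * t)
S = 101.4 * exp(-0.0217 * 46)
S = 37.3702 g/L

37.3702 g/L


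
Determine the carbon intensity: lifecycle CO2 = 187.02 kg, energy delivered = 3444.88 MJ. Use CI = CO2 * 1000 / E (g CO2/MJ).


CI = CO2 * 1000 / E
= 187.02 * 1000 / 3444.88
= 54.2893 g CO2/MJ

54.2893 g CO2/MJ


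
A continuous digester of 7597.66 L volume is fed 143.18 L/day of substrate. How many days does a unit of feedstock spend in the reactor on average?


HRT = V / Q
= 7597.66 / 143.18
= 53.0637 days

53.0637 days


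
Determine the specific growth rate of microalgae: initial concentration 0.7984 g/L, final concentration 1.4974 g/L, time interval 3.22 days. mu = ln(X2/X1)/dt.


mu = ln(X2/X1) / dt
= ln(1.4974/0.7984) / 3.22
= 0.1953 per day

0.1953 per day


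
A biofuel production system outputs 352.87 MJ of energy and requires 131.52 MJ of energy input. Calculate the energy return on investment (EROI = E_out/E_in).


EROI = E_out / E_in
= 352.87 / 131.52
= 2.6830

2.6830


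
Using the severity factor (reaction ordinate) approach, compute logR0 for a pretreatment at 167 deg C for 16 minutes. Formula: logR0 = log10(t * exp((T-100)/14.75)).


logR0 = log10(t * exp((T - 100) / 14.75))
= log10(16 * exp((167 - 100) / 14.75))
= 3.1768

3.1768


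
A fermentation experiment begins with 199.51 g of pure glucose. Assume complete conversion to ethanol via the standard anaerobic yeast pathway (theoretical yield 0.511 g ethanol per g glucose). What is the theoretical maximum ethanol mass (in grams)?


Theoretical ethanol yield: m_EtOH = 0.511 * m_glucose
m_EtOH = 0.511 * 199.51 = 101.9496 g

101.9496 g


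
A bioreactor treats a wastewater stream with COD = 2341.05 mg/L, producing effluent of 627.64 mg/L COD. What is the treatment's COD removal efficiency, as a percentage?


eta = (COD_in - COD_out) / COD_in * 100
= (2341.05 - 627.64) / 2341.05 * 100
= 73.1898%

73.1898%


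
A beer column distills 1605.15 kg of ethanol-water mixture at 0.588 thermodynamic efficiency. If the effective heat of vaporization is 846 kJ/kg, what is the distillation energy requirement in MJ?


E = m * 846 / (eta * 1000)
= 1605.15 * 846 / (0.588 * 1000)
= 2309.4505 MJ

2309.4505 MJ


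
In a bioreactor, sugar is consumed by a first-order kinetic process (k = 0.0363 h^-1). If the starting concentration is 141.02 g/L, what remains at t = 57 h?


S = S0 * exp(-k * t)
S = 141.02 * exp(-0.0363 * 57)
S = 17.8107 g/L

17.8107 g/L


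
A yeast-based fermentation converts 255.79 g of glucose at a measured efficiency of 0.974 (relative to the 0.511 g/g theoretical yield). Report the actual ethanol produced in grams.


Actual ethanol: m = 0.511 * 255.79 * 0.974
m = 127.3103 g

127.3103 g


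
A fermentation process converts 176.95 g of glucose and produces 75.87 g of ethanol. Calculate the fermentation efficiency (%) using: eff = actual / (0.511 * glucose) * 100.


Fermentation efficiency = (actual / (0.511 * glucose)) * 100
= (75.87 / (0.511 * 176.95)) * 100
= 83.9071%

83.9071%


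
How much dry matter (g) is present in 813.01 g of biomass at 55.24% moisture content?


Wd = Ww * (1 - MC/100)
= 813.01 * (1 - 55.24/100)
= 363.9033 g

363.9033 g


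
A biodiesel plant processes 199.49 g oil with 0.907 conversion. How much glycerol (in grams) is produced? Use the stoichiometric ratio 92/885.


glycerol = oil * conv * (92/885)
= 199.49 * 0.907 * 92 / 885
= 18.8093 g

18.8093 g


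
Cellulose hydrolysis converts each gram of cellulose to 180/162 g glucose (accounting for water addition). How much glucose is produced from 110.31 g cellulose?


glucose = cellulose * 180/162
= 110.31 * 180/162
= 122.5667 g

122.5667 g


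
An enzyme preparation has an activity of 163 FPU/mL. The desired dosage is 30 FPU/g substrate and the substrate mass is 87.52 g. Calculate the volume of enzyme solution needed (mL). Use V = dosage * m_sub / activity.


V = dosage * m_sub / activity
V = 30 * 87.52 / 163
V = 16.1080 mL

16.1080 mL


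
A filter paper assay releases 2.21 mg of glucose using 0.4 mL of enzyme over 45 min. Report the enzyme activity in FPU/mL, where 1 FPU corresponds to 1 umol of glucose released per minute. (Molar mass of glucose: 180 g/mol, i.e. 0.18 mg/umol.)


Activity = glucose_mg / (0.18 mg/umol * V_mL * t_min)
= 2.21 / (0.18 * 0.4 * 45)
= 0.6821 FPU/mL

0.6821 FPU/mL


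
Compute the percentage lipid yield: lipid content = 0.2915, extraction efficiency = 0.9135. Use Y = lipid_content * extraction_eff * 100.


Y = lipid_content * extraction_eff * 100
= 0.2915 * 0.9135 * 100
= 26.6285%

26.6285%


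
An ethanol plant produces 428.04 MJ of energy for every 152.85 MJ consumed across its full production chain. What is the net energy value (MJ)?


NEV = E_out - E_in
= 428.04 - 152.85
= 275.1900 MJ

275.1900 MJ


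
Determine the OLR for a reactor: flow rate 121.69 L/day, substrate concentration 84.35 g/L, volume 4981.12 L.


OLR = Q * S / V
= 121.69 * 84.35 / 4981.12
= 2.0607 g/L/day

2.0607 g/L/day


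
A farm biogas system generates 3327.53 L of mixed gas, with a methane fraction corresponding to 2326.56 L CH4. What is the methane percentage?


CH4% = V_CH4 / V_total * 100
= 2326.56 / 3327.53 * 100
= 69.9185%

69.9185%


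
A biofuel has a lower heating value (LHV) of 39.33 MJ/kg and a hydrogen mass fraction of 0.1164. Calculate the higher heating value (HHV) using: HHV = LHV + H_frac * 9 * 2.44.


HHV = LHV + H_frac * 9 * 2.44
= 39.33 + 0.1164 * 9 * 2.44
= 41.8861 MJ/kg

41.8861 MJ/kg


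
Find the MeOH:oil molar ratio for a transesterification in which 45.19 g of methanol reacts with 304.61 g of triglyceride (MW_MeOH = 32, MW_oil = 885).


Molar ratio = n_MeOH / n_oil = (MeOH/32) / (oil/885) = (MeOH * 885) / (32 * oil)
= (45.19 * 885) / (32 * 304.61)
= 4.1029

4.1029


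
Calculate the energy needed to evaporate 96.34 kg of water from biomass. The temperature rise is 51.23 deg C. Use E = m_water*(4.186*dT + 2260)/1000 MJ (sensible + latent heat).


E = m_water * (4.186 * dT + 2260) / 1000
= 96.34 * (4.186 * 51.23 + 2260) / 1000
= 238.3884 MJ

238.3884 MJ


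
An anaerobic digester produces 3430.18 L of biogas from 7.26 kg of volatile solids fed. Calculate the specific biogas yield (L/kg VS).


Y = V / VS
= 3430.18 / 7.26
= 472.4766 L/kg VS

472.4766 L/kg VS


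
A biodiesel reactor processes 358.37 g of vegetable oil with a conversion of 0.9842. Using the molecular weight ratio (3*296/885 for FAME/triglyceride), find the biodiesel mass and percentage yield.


m_FAME = oil * conv * (3 * 296 / 885) = oil * conv * (888/885)
= 358.37 * 0.9842 * 888 / 885
= 353.9034 g
Y = m_FAME / oil * 100 = conv * (888/885) * 100
= 0.9842 * 888 / 885 * 100
= 98.75%

353.9034 g FAME; Y = 98.75%


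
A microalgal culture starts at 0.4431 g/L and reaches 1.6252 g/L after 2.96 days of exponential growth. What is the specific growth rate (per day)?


mu = ln(X2/X1) / dt
= ln(1.6252/0.4431) / 2.96
= 0.4391 per day

0.4391 per day


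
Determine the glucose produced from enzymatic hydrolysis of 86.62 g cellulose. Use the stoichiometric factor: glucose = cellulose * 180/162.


glucose = cellulose * 180/162
= 86.62 * 180/162
= 96.2444 g

96.2444 g


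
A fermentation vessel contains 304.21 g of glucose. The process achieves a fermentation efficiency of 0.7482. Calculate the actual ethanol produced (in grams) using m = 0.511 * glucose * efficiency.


Actual ethanol: m = 0.511 * 304.21 * 0.7482
m = 116.3087 g

116.3087 g


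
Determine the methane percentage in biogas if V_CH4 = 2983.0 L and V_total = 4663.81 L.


CH4% = V_CH4 / V_total * 100
= 2983.0 / 4663.81 * 100
= 63.9606%

63.9606%


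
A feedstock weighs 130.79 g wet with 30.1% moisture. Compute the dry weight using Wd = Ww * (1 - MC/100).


Wd = Ww * (1 - MC/100)
= 130.79 * (1 - 30.1/100)
= 91.4222 g

91.4222 g


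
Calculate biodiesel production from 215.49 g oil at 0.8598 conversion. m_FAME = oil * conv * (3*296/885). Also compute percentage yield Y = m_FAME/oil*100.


m_FAME = oil * conv * (3 * 296 / 885) = oil * conv * (888/885)
= 215.49 * 0.8598 * 888 / 885
= 185.9064 g
Y = m_FAME / oil * 100 = conv * (888/885) * 100
= 0.8598 * 888 / 885 * 100
= 86.27%

185.9064 g FAME; Y = 86.27%


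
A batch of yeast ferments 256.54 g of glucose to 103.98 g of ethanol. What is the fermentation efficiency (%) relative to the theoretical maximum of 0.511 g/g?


Fermentation efficiency = (actual / (0.511 * glucose)) * 100
= (103.98 / (0.511 * 256.54)) * 100
= 79.3184%

79.3184%


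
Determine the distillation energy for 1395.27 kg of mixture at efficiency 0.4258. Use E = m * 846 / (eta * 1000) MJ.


E = m * 846 / (eta * 1000)
= 1395.27 * 846 / (0.4258 * 1000)
= 2772.1898 MJ

2772.1898 MJ


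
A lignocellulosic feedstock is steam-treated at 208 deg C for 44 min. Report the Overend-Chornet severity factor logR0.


logR0 = log10(t * exp((T - 100) / 14.75))
= log10(44 * exp((208 - 100) / 14.75))
= 4.8234

4.8234


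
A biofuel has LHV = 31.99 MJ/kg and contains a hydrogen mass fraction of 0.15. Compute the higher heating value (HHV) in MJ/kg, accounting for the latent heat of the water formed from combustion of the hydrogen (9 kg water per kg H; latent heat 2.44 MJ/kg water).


HHV = LHV + H_frac * 9 * 2.44
= 31.99 + 0.15 * 9 * 2.44
= 35.2840 MJ/kg

35.2840 MJ/kg


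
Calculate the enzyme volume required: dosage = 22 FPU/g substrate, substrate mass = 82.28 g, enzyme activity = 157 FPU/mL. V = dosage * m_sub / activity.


V = dosage * m_sub / activity
V = 22 * 82.28 / 157
V = 11.5297 mL

11.5297 mL


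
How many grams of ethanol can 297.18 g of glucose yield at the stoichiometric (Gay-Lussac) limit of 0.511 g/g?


Theoretical ethanol yield: m_EtOH = 0.511 * m_glucose
m_EtOH = 0.511 * 297.18 = 151.8590 g

151.8590 g


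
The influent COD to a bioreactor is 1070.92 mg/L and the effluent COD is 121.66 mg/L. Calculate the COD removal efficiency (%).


eta = (COD_in - COD_out) / COD_in * 100
= (1070.92 - 121.66) / 1070.92 * 100
= 88.6397%

88.6397%


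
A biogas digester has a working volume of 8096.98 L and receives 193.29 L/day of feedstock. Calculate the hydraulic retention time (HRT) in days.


HRT = V / Q
= 8096.98 / 193.29
= 41.8903 days

41.8903 days


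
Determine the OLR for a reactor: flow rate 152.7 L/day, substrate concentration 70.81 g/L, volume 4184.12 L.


OLR = Q * S / V
= 152.7 * 70.81 / 4184.12
= 2.5842 g/L/day

2.5842 g/L/day


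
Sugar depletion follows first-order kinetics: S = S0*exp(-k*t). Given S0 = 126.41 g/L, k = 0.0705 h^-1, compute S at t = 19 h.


S = S0 * exp(-k * t)
S = 126.41 * exp(-0.0705 * 19)
S = 33.1165 g/L

33.1165 g/L


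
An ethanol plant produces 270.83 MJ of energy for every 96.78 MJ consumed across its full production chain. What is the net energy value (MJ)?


NEV = E_out - E_in
= 270.83 - 96.78
= 174.0500 MJ

174.0500 MJ


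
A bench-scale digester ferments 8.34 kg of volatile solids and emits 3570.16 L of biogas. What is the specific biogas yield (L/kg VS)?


Y = V / VS
= 3570.16 / 8.34
= 428.0767 L/kg VS

428.0767 L/kg VS


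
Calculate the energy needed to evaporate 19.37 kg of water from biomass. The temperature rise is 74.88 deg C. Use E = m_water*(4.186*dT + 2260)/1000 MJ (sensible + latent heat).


E = m_water * (4.186 * dT + 2260) / 1000
= 19.37 * (4.186 * 74.88 + 2260) / 1000
= 49.8477 MJ

49.8477 MJ


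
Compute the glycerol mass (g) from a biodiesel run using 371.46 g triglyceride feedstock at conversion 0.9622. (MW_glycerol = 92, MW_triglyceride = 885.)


glycerol = oil * conv * (92/885)
= 371.46 * 0.9622 * 92 / 885
= 37.1554 g

37.1554 g


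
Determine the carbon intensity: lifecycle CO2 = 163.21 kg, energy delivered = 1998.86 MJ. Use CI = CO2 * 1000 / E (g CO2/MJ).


CI = CO2 * 1000 / E
= 163.21 * 1000 / 1998.86
= 81.6515 g CO2/MJ

81.6515 g CO2/MJ


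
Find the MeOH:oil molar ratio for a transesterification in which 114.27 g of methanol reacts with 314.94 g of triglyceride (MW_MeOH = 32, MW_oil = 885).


Molar ratio = n_MeOH / n_oil = (MeOH/32) / (oil/885) = (MeOH * 885) / (32 * oil)
= (114.27 * 885) / (32 * 314.94)
= 10.0345

10.0345


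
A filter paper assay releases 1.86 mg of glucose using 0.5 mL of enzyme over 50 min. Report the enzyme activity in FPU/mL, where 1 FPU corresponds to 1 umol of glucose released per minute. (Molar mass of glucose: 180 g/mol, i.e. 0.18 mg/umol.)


Activity = glucose_mg / (0.18 mg/umol * V_mL * t_min)
= 1.86 / (0.18 * 0.5 * 50)
= 0.4133 FPU/mL

0.4133 FPU/mL


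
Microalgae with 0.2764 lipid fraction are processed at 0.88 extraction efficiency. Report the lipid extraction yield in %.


Y = lipid_content * extraction_eff * 100
= 0.2764 * 0.88 * 100
= 24.3232%

24.3232%


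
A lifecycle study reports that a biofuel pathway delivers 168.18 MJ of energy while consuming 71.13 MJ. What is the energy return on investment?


EROI = E_out / E_in
= 168.18 / 71.13
= 2.3644

2.3644


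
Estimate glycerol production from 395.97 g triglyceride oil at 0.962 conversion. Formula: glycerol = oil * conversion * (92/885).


glycerol = oil * conv * (92/885)
= 395.97 * 0.962 * 92 / 885
= 39.5988 g

39.5988 g


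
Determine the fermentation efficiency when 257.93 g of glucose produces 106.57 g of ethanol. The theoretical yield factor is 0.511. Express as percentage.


Fermentation efficiency = (actual / (0.511 * glucose)) * 100
= (106.57 / (0.511 * 257.93)) * 100
= 80.8560%

80.8560%


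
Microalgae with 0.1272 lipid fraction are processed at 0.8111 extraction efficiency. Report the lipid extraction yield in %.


Y = lipid_content * extraction_eff * 100
= 0.1272 * 0.8111 * 100
= 10.3172%

10.3172%


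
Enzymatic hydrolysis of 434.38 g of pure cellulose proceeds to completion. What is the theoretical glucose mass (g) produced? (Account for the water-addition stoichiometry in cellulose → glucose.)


glucose = cellulose * 180/162
= 434.38 * 180/162
= 482.6444 g

482.6444 g


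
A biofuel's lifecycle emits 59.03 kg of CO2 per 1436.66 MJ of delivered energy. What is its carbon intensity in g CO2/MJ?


CI = CO2 * 1000 / E
= 59.03 * 1000 / 1436.66
= 41.0884 g CO2/MJ

41.0884 g CO2/MJ


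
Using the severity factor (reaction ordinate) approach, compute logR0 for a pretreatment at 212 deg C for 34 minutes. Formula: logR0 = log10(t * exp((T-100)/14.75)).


logR0 = log10(t * exp((T - 100) / 14.75))
= log10(34 * exp((212 - 100) / 14.75))
= 4.8292

4.8292


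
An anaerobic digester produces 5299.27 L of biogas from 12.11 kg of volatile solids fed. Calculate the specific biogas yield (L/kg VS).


Y = V / VS
= 5299.27 / 12.11
= 437.5945 L/kg VS

437.5945 L/kg VS


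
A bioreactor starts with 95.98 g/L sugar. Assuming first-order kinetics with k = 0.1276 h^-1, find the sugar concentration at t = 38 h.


S = S0 * exp(-k * t)
S = 95.98 * exp(-0.1276 * 38)
S = 0.7523 g/L

0.7523 g/L


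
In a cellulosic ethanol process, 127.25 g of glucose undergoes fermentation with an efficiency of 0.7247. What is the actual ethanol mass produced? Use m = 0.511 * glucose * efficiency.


Actual ethanol: m = 0.511 * 127.25 * 0.7247
m = 47.1234 g

47.1234 g


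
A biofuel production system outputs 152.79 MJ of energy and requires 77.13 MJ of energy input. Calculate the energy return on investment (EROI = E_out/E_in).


EROI = E_out / E_in
= 152.79 / 77.13
= 1.9809

1.9809


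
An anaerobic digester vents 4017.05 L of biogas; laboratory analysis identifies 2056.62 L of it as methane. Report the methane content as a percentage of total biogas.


CH4% = V_CH4 / V_total * 100
= 2056.62 / 4017.05 * 100
= 51.1973%

51.1973%


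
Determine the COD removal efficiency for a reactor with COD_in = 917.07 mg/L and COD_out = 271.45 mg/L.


eta = (COD_in - COD_out) / COD_in * 100
= (917.07 - 271.45) / 917.07 * 100
= 70.4003%

70.4003%


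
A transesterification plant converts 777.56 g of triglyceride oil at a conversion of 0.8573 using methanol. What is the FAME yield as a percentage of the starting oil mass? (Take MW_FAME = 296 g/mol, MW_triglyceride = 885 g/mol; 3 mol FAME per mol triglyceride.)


m_FAME = oil * conv * (3 * 296 / 885) = oil * conv * (888/885)
= 777.56 * 0.8573 * 888 / 885
= 668.8619 g
Y = m_FAME / oil * 100 = conv * (888/885) * 100
= 0.8573 * 888 / 885 * 100
= 86.02%

86.02%


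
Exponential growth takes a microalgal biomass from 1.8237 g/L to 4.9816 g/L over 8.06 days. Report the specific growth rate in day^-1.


mu = ln(X2/X1) / dt
= ln(4.9816/1.8237) / 8.06
= 0.1247 per day

0.1247 per day


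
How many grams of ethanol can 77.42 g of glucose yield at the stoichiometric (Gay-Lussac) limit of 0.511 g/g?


Theoretical ethanol yield: m_EtOH = 0.511 * m_glucose
m_EtOH = 0.511 * 77.42 = 39.5616 g

39.5616 g


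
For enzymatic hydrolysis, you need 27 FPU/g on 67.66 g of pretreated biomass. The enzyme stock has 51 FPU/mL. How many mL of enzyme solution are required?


V = dosage * m_sub / activity
V = 27 * 67.66 / 51
V = 35.8200 mL

35.8200 mL


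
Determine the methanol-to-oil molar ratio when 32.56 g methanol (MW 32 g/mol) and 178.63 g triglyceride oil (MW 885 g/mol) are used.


Molar ratio = n_MeOH / n_oil = (MeOH/32) / (oil/885) = (MeOH * 885) / (32 * oil)
= (32.56 * 885) / (32 * 178.63)
= 5.0411

5.0411


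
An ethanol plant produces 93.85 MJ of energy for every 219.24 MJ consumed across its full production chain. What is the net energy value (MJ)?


NEV = E_out - E_in
= 93.85 - 219.24
= -125.3900 MJ

-125.3900 MJ


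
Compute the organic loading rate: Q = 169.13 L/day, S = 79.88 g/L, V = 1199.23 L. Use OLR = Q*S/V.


OLR = Q * S / V
= 169.13 * 79.88 / 1199.23
= 11.2656 g/L/day

11.2656 g/L/day


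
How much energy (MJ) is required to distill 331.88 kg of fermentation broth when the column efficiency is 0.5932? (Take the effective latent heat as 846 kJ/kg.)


E = m * 846 / (eta * 1000)
= 331.88 * 846 / (0.5932 * 1000)
= 473.3150 MJ

473.3150 MJ


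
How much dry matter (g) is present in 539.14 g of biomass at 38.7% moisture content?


Wd = Ww * (1 - MC/100)
= 539.14 * (1 - 38.7/100)
= 330.4928 g

330.4928 g


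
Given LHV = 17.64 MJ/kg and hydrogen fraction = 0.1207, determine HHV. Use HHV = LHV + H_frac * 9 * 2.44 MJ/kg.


HHV = LHV + H_frac * 9 * 2.44
= 17.64 + 0.1207 * 9 * 2.44
= 20.2906 MJ/kg

20.2906 MJ/kg


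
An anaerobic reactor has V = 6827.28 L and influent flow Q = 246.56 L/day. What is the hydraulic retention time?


HRT = V / Q
= 6827.28 / 246.56
= 27.6901 days

27.6901 days


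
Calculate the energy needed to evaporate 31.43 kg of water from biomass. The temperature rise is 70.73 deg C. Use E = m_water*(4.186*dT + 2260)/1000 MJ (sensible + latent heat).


E = m_water * (4.186 * dT + 2260) / 1000
= 31.43 * (4.186 * 70.73 + 2260) / 1000
= 80.3375 MJ

80.3375 MJ


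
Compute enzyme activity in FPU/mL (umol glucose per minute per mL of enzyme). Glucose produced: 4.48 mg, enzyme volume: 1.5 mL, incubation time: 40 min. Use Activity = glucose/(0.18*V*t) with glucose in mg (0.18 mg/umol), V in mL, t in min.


Activity = glucose_mg / (0.18 mg/umol * V_mL * t_min)
= 4.48 / (0.18 * 1.5 * 40)
= 0.4148 FPU/mL

0.4148 FPU/mL


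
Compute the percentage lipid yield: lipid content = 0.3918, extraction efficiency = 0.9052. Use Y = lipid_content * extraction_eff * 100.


Y = lipid_content * extraction_eff * 100
= 0.3918 * 0.9052 * 100
= 35.4657%

35.4657%


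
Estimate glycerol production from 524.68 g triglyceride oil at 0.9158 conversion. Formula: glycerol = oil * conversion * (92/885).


glycerol = oil * conv * (92/885)
= 524.68 * 0.9158 * 92 / 885
= 49.9505 g

49.9505 g


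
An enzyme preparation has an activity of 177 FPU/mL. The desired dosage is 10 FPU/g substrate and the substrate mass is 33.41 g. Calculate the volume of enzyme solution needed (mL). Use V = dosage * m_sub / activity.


V = dosage * m_sub / activity
V = 10 * 33.41 / 177
V = 1.8876 mL

1.8876 mL


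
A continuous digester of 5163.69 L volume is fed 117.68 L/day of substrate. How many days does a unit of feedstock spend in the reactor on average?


HRT = V / Q
= 5163.69 / 117.68
= 43.8791 days

43.8791 days


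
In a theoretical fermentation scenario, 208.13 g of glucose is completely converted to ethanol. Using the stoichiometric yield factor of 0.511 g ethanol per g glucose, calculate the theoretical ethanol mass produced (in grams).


Theoretical ethanol yield: m_EtOH = 0.511 * m_glucose
m_EtOH = 0.511 * 208.13 = 106.3544 g

106.3544 g


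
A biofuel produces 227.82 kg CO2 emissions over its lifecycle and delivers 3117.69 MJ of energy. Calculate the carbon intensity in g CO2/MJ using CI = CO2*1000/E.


CI = CO2 * 1000 / E
= 227.82 * 1000 / 3117.69
= 73.0733 g CO2/MJ

73.0733 g CO2/MJ


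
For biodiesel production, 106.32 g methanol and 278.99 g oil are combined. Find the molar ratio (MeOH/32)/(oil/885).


Molar ratio = n_MeOH / n_oil = (MeOH/32) / (oil/885) = (MeOH * 885) / (32 * oil)
= (106.32 * 885) / (32 * 278.99)
= 10.5395

10.5395


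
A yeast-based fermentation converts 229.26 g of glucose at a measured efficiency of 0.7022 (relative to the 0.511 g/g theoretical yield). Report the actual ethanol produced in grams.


Actual ethanol: m = 0.511 * 229.26 * 0.7022
m = 82.2640 g

82.2640 g


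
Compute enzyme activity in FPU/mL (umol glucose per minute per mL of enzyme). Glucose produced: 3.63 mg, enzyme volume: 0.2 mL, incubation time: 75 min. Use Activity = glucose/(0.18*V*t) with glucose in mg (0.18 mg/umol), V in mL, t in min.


Activity = glucose_mg / (0.18 mg/umol * V_mL * t_min)
= 3.63 / (0.18 * 0.2 * 75)
= 1.3444 FPU/mL

1.3444 FPU/mL


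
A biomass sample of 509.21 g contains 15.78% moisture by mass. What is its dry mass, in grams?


Wd = Ww * (1 - MC/100)
= 509.21 * (1 - 15.78/100)
= 428.8567 g

428.8567 g


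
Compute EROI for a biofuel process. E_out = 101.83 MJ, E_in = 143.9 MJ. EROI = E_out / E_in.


EROI = E_out / E_in
= 101.83 / 143.9
= 0.7076

0.7076


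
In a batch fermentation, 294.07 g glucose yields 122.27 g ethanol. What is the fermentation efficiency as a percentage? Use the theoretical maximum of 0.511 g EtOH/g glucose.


Fermentation efficiency = (actual / (0.511 * glucose)) * 100
= (122.27 / (0.511 * 294.07)) * 100
= 81.3670%

81.3670%


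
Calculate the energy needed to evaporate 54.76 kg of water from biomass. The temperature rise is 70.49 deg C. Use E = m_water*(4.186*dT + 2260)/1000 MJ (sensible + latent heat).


E = m_water * (4.186 * dT + 2260) / 1000
= 54.76 * (4.186 * 70.49 + 2260) / 1000
= 139.9157 MJ

139.9157 MJ


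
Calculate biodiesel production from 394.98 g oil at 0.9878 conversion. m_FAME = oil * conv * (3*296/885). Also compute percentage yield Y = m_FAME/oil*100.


m_FAME = oil * conv * (3 * 296 / 885) = oil * conv * (888/885)
= 394.98 * 0.9878 * 888 / 885
= 391.4838 g
Y = m_FAME / oil * 100 = conv * (888/885) * 100
= 0.9878 * 888 / 885 * 100
= 99.11%

391.4838 g FAME; Y = 99.11%


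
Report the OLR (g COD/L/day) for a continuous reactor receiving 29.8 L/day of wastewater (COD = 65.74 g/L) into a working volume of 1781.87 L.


OLR = Q * S / V
= 29.8 * 65.74 / 1781.87
= 1.0994 g/L/day

1.0994 g/L/day


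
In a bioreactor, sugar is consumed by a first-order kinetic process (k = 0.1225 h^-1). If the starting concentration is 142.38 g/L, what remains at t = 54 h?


S = S0 * exp(-k * t)
S = 142.38 * exp(-0.1225 * 54)
S = 0.1908 g/L

0.1908 g/L


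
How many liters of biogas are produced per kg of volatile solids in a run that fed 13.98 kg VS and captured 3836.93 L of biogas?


Y = V / VS
= 3836.93 / 13.98
= 274.4585 L/kg VS

274.4585 L/kg VS


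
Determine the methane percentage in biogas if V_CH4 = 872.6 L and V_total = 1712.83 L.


CH4% = V_CH4 / V_total * 100
= 872.6 / 1712.83 * 100
= 50.9449%

50.9449%


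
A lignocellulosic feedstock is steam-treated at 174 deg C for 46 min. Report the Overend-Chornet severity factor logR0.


logR0 = log10(t * exp((T - 100) / 14.75))
= log10(46 * exp((174 - 100) / 14.75))
= 3.8416

3.8416


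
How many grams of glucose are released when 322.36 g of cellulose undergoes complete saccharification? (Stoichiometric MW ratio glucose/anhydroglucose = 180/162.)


glucose = cellulose * 180/162
= 322.36 * 180/162
= 358.1778 g

358.1778 g


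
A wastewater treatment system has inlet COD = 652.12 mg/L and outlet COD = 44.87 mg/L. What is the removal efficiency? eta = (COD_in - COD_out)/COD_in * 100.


eta = (COD_in - COD_out) / COD_in * 100
= (652.12 - 44.87) / 652.12 * 100
= 93.1194%

93.1194%


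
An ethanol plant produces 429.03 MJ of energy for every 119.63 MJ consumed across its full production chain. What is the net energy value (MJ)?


NEV = E_out - E_in
= 429.03 - 119.63
= 309.4000 MJ

309.4000 MJ


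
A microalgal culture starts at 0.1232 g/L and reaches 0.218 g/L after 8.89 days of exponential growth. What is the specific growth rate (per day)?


mu = ln(X2/X1) / dt
= ln(0.218/0.1232) / 8.89
= 0.0642 per day

0.0642 per day


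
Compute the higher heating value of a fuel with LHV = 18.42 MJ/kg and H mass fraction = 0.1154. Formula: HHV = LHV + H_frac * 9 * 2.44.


HHV = LHV + H_frac * 9 * 2.44
= 18.42 + 0.1154 * 9 * 2.44
= 20.9542 MJ/kg

20.9542 MJ/kg


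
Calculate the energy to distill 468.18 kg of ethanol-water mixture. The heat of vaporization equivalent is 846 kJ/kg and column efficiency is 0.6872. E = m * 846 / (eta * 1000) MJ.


E = m * 846 / (eta * 1000)
= 468.18 * 846 / (0.6872 * 1000)
= 576.3683 MJ

576.3683 MJ


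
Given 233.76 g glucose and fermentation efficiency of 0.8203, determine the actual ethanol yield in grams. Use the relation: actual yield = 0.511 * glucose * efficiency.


Actual ethanol: m = 0.511 * 233.76 * 0.8203
m = 97.9860 g

97.9860 g


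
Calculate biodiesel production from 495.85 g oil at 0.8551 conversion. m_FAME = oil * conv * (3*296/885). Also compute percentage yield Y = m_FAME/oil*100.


m_FAME = oil * conv * (3 * 296 / 885) = oil * conv * (888/885)
= 495.85 * 0.8551 * 888 / 885
= 425.4386 g
Y = m_FAME / oil * 100 = conv * (888/885) * 100
= 0.8551 * 888 / 885 * 100
= 85.80%

425.4386 g FAME; Y = 85.80%


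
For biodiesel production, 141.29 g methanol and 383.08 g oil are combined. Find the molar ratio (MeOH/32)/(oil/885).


Molar ratio = n_MeOH / n_oil = (MeOH/32) / (oil/885) = (MeOH * 885) / (32 * oil)
= (141.29 * 885) / (32 * 383.08)
= 10.2004

10.2004


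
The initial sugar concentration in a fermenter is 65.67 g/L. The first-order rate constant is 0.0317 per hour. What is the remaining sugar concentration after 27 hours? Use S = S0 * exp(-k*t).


S = S0 * exp(-k * t)
S = 65.67 * exp(-0.0317 * 27)
S = 27.9032 g/L

27.9032 g/L


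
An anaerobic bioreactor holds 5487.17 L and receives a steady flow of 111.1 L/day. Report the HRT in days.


HRT = V / Q
= 5487.17 / 111.1
= 49.3895 days

49.3895 days


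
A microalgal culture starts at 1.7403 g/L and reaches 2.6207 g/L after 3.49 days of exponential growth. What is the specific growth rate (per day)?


mu = ln(X2/X1) / dt
= ln(2.6207/1.7403) / 3.49
= 0.1173 per day

0.1173 per day


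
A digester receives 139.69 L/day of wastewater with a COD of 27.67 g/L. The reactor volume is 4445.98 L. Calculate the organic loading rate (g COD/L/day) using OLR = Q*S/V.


OLR = Q * S / V
= 139.69 * 27.67 / 4445.98
= 0.8694 g/L/day

0.8694 g/L/day


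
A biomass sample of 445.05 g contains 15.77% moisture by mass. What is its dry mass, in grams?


Wd = Ww * (1 - MC/100)
= 445.05 * (1 - 15.77/100)
= 374.8656 g

374.8656 g


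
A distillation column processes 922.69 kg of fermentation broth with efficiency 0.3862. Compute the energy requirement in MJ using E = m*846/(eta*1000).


E = m * 846 / (eta * 1000)
= 922.69 * 846 / (0.3862 * 1000)
= 2021.2215 MJ

2021.2215 MJ


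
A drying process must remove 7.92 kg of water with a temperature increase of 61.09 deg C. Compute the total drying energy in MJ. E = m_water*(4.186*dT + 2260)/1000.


E = m_water * (4.186 * dT + 2260) / 1000
= 7.92 * (4.186 * 61.09 + 2260) / 1000
= 19.9245 MJ

19.9245 MJ


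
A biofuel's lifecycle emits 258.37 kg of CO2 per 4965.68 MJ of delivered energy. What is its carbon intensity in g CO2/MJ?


CI = CO2 * 1000 / E
= 258.37 * 1000 / 4965.68
= 52.0311 g CO2/MJ

52.0311 g CO2/MJ


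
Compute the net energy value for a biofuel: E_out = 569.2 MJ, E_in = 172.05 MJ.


NEV = E_out - E_in
= 569.2 - 172.05
= 397.1500 MJ

397.1500 MJ


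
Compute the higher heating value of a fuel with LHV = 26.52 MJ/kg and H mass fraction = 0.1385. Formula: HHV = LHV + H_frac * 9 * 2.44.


HHV = LHV + H_frac * 9 * 2.44
= 26.52 + 0.1385 * 9 * 2.44
= 29.5615 MJ/kg

29.5615 MJ/kg


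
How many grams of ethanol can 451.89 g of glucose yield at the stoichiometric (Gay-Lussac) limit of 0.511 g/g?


Theoretical ethanol yield: m_EtOH = 0.511 * m_glucose
m_EtOH = 0.511 * 451.89 = 230.9158 g

230.9158 g


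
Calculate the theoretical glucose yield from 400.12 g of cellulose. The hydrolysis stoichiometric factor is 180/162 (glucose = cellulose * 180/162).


glucose = cellulose * 180/162
= 400.12 * 180/162
= 444.5778 g

444.5778 g


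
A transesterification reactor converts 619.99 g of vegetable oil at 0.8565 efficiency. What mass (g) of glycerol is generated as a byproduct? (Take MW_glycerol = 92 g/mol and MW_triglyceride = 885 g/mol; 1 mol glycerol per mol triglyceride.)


glycerol = oil * conv * (92/885)
= 619.99 * 0.8565 * 92 / 885
= 55.2022 g

55.2022 g


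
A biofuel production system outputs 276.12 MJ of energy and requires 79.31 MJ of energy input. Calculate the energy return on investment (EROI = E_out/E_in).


EROI = E_out / E_in
= 276.12 / 79.31
= 3.4815

3.4815


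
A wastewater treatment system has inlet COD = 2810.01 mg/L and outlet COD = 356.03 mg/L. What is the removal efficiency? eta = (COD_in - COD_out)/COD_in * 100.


eta = (COD_in - COD_out) / COD_in * 100
= (2810.01 - 356.03) / 2810.01 * 100
= 87.3299%

87.3299%


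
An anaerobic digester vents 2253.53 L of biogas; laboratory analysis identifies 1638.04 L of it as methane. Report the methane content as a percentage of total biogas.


CH4% = V_CH4 / V_total * 100
= 1638.04 / 2253.53 * 100
= 72.6877%

72.6877%


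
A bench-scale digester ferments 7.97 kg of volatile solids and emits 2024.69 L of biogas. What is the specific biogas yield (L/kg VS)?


Y = V / VS
= 2024.69 / 7.97
= 254.0389 L/kg VS

254.0389 L/kg VS


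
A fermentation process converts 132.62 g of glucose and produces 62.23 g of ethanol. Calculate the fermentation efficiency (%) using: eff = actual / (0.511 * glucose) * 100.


Fermentation efficiency = (actual / (0.511 * glucose)) * 100
= (62.23 / (0.511 * 132.62)) * 100
= 91.8269%

91.8269%


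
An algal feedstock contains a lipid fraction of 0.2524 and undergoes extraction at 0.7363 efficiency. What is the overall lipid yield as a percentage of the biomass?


Y = lipid_content * extraction_eff * 100
= 0.2524 * 0.7363 * 100
= 18.5842%

18.5842%


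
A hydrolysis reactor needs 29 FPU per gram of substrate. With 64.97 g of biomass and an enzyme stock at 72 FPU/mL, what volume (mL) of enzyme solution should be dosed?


V = dosage * m_sub / activity
V = 29 * 64.97 / 72
V = 26.1685 mL

26.1685 mL


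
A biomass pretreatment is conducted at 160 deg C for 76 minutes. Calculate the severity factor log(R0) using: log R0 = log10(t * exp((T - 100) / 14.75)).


logR0 = log10(t * exp((T - 100) / 14.75))
= log10(76 * exp((160 - 100) / 14.75))
= 3.6474

3.6474


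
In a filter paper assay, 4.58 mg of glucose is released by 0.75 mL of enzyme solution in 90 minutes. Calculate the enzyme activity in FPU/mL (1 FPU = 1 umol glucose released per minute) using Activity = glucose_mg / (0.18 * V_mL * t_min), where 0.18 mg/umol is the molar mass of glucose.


Activity = glucose_mg / (0.18 mg/umol * V_mL * t_min)
= 4.58 / (0.18 * 0.75 * 90)
= 0.3770 FPU/mL

0.3770 FPU/mL


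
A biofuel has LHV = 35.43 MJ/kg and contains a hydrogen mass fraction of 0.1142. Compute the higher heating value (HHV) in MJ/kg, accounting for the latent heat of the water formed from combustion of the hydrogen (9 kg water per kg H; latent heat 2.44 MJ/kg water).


HHV = LHV + H_frac * 9 * 2.44
= 35.43 + 0.1142 * 9 * 2.44
= 37.9378 MJ/kg

37.9378 MJ/kg


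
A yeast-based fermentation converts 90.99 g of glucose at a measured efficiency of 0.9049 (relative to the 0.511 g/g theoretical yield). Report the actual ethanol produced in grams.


Actual ethanol: m = 0.511 * 90.99 * 0.9049
m = 42.0741 g

42.0741 g


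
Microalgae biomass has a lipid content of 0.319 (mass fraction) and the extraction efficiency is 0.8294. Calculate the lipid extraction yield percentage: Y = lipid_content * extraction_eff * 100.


Y = lipid_content * extraction_eff * 100
= 0.319 * 0.8294 * 100
= 26.4579%

26.4579%


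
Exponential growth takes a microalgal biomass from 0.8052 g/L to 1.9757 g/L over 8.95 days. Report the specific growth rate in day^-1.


mu = ln(X2/X1) / dt
= ln(1.9757/0.8052) / 8.95
= 0.1003 per day

0.1003 per day


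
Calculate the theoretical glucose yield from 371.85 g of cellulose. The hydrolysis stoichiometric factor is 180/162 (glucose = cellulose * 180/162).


glucose = cellulose * 180/162
= 371.85 * 180/162
= 413.1667 g

413.1667 g


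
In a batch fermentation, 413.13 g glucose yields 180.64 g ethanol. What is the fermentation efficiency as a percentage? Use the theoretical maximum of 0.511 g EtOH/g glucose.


Fermentation efficiency = (actual / (0.511 * glucose)) * 100
= (180.64 / (0.511 * 413.13)) * 100
= 85.5670%

85.5670%


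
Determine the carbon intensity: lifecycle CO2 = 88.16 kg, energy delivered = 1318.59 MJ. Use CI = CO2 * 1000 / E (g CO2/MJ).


CI = CO2 * 1000 / E
= 88.16 * 1000 / 1318.59
= 66.8593 g CO2/MJ

66.8593 g CO2/MJ
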